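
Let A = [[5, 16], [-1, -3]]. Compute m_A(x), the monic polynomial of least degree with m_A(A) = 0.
m_A(x) = (x - 1)^2

The characteristic polynomial factors as (x - 1)^2. The minimal polynomial is ∏(x - λ)^{k_λ} where k_λ is the size of the largest Jordan block at λ.

For λ = 1: rank(A - I) = 1, and the largest Jordan block has size 2 (the smallest k with rank((A - I)^k) = rank((A - I)^(k+1))).

So m_A(x) = (x - 1)^2.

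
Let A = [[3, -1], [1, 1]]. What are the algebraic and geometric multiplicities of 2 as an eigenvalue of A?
The characteristic polynomial is (x - 2)^2, so the factor x - 2 appears with exponent 2: the algebraic multiplicity is 2.

rank(A - 2I) = 1, so the eigenspace has dimension 2 - 1 = 1: the geometric multiplicity is 1.

Since 1 < 2, A is not diagonalizable.

algebraic multiplicity 2, geometric multiplicity 1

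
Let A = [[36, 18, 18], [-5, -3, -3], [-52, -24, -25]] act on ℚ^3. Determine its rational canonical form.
R = [[0, 0, 18], [1, 0, -21], [0, 1, 8]]

The invariant factors of A (the non-unit diagonal entries of the Smith normal form of xI - A over ℚ[x]) are (x - 3)^2(x - 2), each dividing the next. The characteristic polynomial is their product, (x - 3)^2(x - 2).

The rational canonical form is the block-diagonal matrix of companion matrices C(f_i):
R = [[0, 0, 18], [1, 0, -21], [0, 1, 8]].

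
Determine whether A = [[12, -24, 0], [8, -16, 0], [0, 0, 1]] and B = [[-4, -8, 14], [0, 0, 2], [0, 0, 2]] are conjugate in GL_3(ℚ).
trace(A) = -3 but trace(B) = -2. The trace is a similarity invariant, so A and B are not similar.

No.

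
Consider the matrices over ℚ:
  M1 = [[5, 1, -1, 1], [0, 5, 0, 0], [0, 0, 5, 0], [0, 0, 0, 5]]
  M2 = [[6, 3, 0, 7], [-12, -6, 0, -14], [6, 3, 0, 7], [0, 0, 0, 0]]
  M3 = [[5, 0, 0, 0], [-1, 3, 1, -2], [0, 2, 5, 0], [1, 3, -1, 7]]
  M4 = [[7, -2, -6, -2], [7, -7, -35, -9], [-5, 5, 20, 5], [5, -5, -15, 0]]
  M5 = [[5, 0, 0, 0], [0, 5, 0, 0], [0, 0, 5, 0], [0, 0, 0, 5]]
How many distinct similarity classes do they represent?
Characteristic polynomials: χ_{M1} = (x - 5)^4, χ_{M2} = x^4, χ_{M3} = (x - 5)^4, χ_{M4} = (x - 5)^4, χ_{M5} = (x - 5)^4.

{M1}: invariant factors x - 5, x - 5, (x - 5)^2.

{M2}: invariant factors x, x, x^2.

{M3, M4}: invariant factors x - 5, (x - 5)^3.

{M5}: invariant factors x - 5, x - 5, x - 5, x - 5.

Matrices are similar if and only if their invariant-factor lists agree; the partition into similarity classes is {M1}, {M2}, {M3, M4}, {M5}.

4 classes: {M1}, {M2}, {M3, M4}, {M5}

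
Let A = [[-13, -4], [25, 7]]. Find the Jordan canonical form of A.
J = [[-3, 1], [0, -3]]

The characteristic polynomial is det(xI - A) = (x + 3)^2, so the eigenvalues are -3 (algebraic multiplicity 2).

For λ = -3: rank(A + 3I) = 1, rank((A + 3I)^2) = 0. The eigenspace has dimension 2 - 1 = 1, so there is 1 Jordan block; the rank sequence gives block sizes [2].

Assembling the blocks gives the Jordan form J above.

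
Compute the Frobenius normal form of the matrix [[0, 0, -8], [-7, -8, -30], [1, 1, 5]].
The invariant factors of A (the non-unit diagonal entries of the Smith normal form of xI - A over ℚ[x]) are (x + 4)(x^2 - x + 2), each dividing the next. The characteristic polynomial is their product, (x + 4)(x^2 - x + 2).

The rational canonical form is the block-diagonal matrix of companion matrices C(f_i):
R = [[0, 0, -8], [1, 0, 2], [0, 1, -3]].

Note the characteristic polynomial does not split into linear factors over ℚ, so A has no Jordan form over ℚ; the rational canonical form exists over any field.

R = [[0, 0, -8], [1, 0, 2], [0, 1, -3]]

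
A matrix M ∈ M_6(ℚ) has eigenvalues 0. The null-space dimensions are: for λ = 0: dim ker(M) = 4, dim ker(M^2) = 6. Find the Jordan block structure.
λ = 0: successive nullity increments [4, 2] count blocks of size ≥ k; block sizes are [2, 2, 1, 1].

Jordan blocks: (0, 2), (0, 2), (0, 1), (0, 1)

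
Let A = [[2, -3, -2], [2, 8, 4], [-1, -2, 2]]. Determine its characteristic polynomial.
χ_A(x) = (x - 4)^3

xI - A = [[x - 2, 3, 2], [-2, x - 8, -4], [1, 2, x - 2]].

Expanding det(xI - A) along the first row:
det(xI - A) = + (x - 2)·det([[x - 8, -4], [2, x - 2]]) - (3)·det([[-2, -4], [1, x - 2]]) + (2)·det([[-2, x - 8], [1, 2]]).

Evaluating gives χ_A(x) = x^3 - 12x^2 + 48x - 64 = (x - 4)^3.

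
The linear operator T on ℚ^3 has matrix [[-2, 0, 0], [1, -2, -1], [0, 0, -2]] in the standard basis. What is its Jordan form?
J = [[-2, 1, 0], [0, -2, 0], [0, 0, -2]]

The characteristic polynomial is det(xI - A) = (x + 2)^3, so the eigenvalues are -2 (algebraic multiplicity 3).

For λ = -2: rank(A + 2I) = 1, rank((A + 2I)^2) = 0. The eigenspace has dimension 3 - 1 = 2, so there are 2 Jordan blocks; the rank sequence gives block sizes [2, 1].

Assembling the blocks gives the Jordan form J above.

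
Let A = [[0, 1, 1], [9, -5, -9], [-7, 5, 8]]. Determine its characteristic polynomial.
χ_A(x) = (x - 1)^3

xI - A = [[x, -1, -1], [-9, x + 5, 9], [7, -5, x - 8]].

Expanding det(xI - A) along the first row:
det(xI - A) = + (x)·det([[x + 5, 9], [-5, x - 8]]) - (-1)·det([[-9, 9], [7, x - 8]]) + (-1)·det([[-9, x + 5], [7, -5]]).

Evaluating gives χ_A(x) = x^3 - 3x^2 + 3x - 1 = (x - 1)^3.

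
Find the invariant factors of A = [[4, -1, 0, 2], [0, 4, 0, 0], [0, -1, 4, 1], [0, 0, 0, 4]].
The Jordan structure of A has elementary divisors (x - 4)^2, (x - 4)^2. Arranging the block sizes at each eigenvalue in decreasing order and taking row products gives the invariant factors.

Invariant factors (smallest first, each dividing the next): (x - 4)^2, (x - 4)^2.

Check: the last factor (x - 4)^2 is the minimal polynomial, and the product (x - 4)^4 is the characteristic polynomial.

(x - 4)^2, (x - 4)^2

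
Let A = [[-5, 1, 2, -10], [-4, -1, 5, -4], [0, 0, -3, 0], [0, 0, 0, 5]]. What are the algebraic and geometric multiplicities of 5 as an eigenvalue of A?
The characteristic polynomial is (x - 5)(x + 3)^3, so the factor x - 5 appears with exponent 1: the algebraic multiplicity is 1.

rank(A - 5I) = 3, so the eigenspace has dimension 4 - 3 = 1: the geometric multiplicity is 1.

algebraic multiplicity 1, geometric multiplicity 1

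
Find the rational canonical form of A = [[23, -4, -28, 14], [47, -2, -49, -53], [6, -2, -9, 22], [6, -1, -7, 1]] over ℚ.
The invariant factors of A (the non-unit diagonal entries of the Smith normal form of xI - A over ℚ[x]) are x - 5, (x - 5)(x^2 - 3x - 3), each dividing the next. The characteristic polynomial is their product, (x - 5)^2(x^2 - 3x - 3).

The rational canonical form is the block-diagonal matrix of companion matrices C(f_i):
R = [[5, 0, 0, 0], [0, 0, 0, -15], [0, 1, 0, -12], [0, 0, 1, 8]].

Note the characteristic polynomial does not split into linear factors over ℚ, so A has no Jordan form over ℚ; the rational canonical form exists over any field.

R = [[5, 0, 0, 0], [0, 0, 0, -15], [0, 1, 0, -12], [0, 0, 1, 8]]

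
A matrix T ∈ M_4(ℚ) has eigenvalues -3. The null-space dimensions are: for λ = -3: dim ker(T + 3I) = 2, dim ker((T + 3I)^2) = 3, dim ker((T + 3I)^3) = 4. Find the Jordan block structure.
Jordan blocks: (-3, 3), (-3, 1)

λ = -3: successive nullity increments [2, 1, 1] count blocks of size ≥ k; block sizes are [3, 1].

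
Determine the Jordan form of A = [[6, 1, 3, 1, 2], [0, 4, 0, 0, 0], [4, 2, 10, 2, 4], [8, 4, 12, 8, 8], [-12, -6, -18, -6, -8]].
The characteristic polynomial is det(xI - A) = (x - 4)^5, so the eigenvalues are 4 (algebraic multiplicity 5).

For λ = 4: rank(A - 4I) = 1, rank((A - 4I)^2) = 0. The eigenspace has dimension 5 - 1 = 4, so there are 4 Jordan blocks; the rank sequence gives block sizes [2, 1, 1, 1].

Assembling the blocks gives the Jordan form J above.

J = [[4, 1, 0, 0, 0], [0, 4, 0, 0, 0], [0, 0, 4, 0, 0], [0, 0, 0, 4, 0], [0, 0, 0, 0, 4]]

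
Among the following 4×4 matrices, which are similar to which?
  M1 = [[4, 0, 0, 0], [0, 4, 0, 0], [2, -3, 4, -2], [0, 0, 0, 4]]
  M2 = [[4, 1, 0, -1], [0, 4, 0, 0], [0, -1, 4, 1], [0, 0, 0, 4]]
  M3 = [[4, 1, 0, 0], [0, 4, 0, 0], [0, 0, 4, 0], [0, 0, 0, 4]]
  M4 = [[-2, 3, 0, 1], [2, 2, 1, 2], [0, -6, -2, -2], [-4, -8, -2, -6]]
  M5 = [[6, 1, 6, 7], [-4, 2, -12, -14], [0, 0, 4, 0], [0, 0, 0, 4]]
2 classes: {M1, M2, M3, M5}, {M4}

Characteristic polynomials: χ_{M1} = (x - 4)^4, χ_{M2} = (x - 4)^4, χ_{M3} = (x - 4)^4, χ_{M4} = (x + 2)^4, χ_{M5} = (x - 4)^4.

{M1, M2, M3, M5}: invariant factors x - 4, x - 4, (x - 4)^2.

{M4}: invariant factors x + 2, (x + 2)^3.

Matrices are similar if and only if their invariant-factor lists agree; the partition into similarity classes is {M1, M2, M3, M5}, {M4}.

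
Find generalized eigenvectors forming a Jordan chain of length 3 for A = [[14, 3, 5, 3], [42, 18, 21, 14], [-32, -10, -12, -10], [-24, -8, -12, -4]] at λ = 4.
v_1 = [[0, -4, 1, 2]]^T, v_2 = [[-1, -7, 4, 4]]^T, v_3 = [[1, 0, -2, 0]]^T

We seek v_1 ∈ ker((A - 4I)^3) \ ker((A - 4I)^2), then set v_{i+1} = (A - 4I) v_i.

One such chain is v_1 = [[0, -4, 1, 2]]^T, v_2 = [[-1, -7, 4, 4]]^T, v_3 = [[1, 0, -2, 0]]^T. Check: (A - 4I) v_3 = [[0, 0, 0, 0]]^T = 0.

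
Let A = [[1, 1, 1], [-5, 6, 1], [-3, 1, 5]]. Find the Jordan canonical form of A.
J = [[4, 1, 0], [0, 4, 1], [0, 0, 4]]

The characteristic polynomial is det(xI - A) = (x - 4)^3, so the eigenvalues are 4 (algebraic multiplicity 3).

For λ = 4: rank(A - 4I) = 2, rank((A - 4I)^2) = 1, rank((A - 4I)^3) = 0. The eigenspace has dimension 3 - 2 = 1, so there is 1 Jordan block; the rank sequence gives block sizes [3].

Assembling the blocks gives the Jordan form J above.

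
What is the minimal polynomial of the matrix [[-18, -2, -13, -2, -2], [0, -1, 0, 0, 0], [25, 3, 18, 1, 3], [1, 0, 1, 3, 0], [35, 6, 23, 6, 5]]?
m_A(x) = (x - 3)^3(x + 1)

The characteristic polynomial factors as (x - 3)^3(x + 1)^2. The minimal polynomial is ∏(x - λ)^{k_λ} where k_λ is the size of the largest Jordan block at λ.

For λ = -1: rank(A + I) = 3, and the largest Jordan block has size 1 (the smallest k with rank((A + I)^k) = rank((A + I)^(k+1))).
For λ = 3: rank(A - 3I) = 4, and the largest Jordan block has size 3 (the smallest k with rank((A - 3I)^k) = rank((A - 3I)^(k+1))).

So m_A(x) = (x - 3)^3(x + 1).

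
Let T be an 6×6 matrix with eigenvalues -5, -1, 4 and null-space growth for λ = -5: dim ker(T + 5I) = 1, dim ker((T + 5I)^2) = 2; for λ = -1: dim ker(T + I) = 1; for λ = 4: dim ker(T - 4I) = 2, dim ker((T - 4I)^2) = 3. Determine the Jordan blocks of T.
λ = -5: successive nullity increments [1, 1] count blocks of size ≥ k; block sizes are [2].
λ = -1: successive nullity increments [1] count blocks of size ≥ k; block sizes are [1].
λ = 4: successive nullity increments [2, 1] count blocks of size ≥ k; block sizes are [2, 1].

Jordan blocks: (-5, 2), (-1, 1), (4, 2), (4, 1)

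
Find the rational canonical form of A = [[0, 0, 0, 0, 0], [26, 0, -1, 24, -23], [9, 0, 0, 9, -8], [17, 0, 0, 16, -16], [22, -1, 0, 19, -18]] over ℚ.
The invariant factors of A (the non-unit diagonal entries of the Smith normal form of xI - A over ℚ[x]) are x(x^2 + x - 4)^2, each dividing the next. The characteristic polynomial is their product, x(x^2 + x - 4)^2.

The rational canonical form is the block-diagonal matrix of companion matrices C(f_i):
R = [[0, 0, 0, 0, 0], [1, 0, 0, 0, -16], [0, 1, 0, 0, 8], [0, 0, 1, 0, 7], [0, 0, 0, 1, -2]].

Note the characteristic polynomial does not split into linear factors over ℚ, so A has no Jordan form over ℚ; the rational canonical form exists over any field.

R = [[0, 0, 0, 0, 0], [1, 0, 0, 0, -16], [0, 1, 0, 0, 8], [0, 0, 1, 0, 7], [0, 0, 0, 1, -2]]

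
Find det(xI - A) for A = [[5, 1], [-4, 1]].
xI - A = [[x - 5, -1], [4, x - 1]].

Expanding det(xI - A) along the first row:
det(xI - A) = + (x - 5)·det([[x - 1]]) - (-1)·det([[4]]).

Evaluating gives χ_A(x) = x^2 - 6x + 9 = (x - 3)^2.

χ_A(x) = (x - 3)^2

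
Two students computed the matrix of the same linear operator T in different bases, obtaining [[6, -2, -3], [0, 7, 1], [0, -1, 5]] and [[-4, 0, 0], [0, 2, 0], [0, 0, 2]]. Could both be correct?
trace(A) = 18 but trace(B) = 0. The trace is a similarity invariant, so A and B are not similar.

No.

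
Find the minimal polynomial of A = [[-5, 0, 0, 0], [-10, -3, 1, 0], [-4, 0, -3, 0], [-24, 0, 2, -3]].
The characteristic polynomial factors as (x + 3)^3(x + 5). The minimal polynomial is ∏(x - λ)^{k_λ} where k_λ is the size of the largest Jordan block at λ.

For λ = -5: rank(A + 5I) = 3, and the largest Jordan block has size 1 (the smallest k with rank((A + 5I)^k) = rank((A + 5I)^(k+1))).
For λ = -3: rank(A + 3I) = 2, and the largest Jordan block has size 2 (the smallest k with rank((A + 3I)^k) = rank((A + 3I)^(k+1))).

So m_A(x) = (x + 3)^2(x + 5).

m_A(x) = (x + 3)^2(x + 5)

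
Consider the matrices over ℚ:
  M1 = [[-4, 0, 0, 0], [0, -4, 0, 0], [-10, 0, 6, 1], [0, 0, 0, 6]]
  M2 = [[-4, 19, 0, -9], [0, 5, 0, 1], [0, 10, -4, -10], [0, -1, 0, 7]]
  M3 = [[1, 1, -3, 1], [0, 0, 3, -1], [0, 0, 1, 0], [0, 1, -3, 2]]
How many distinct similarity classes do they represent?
Characteristic polynomials: χ_{M1} = (x - 6)^2(x + 4)^2, χ_{M2} = (x - 6)^2(x + 4)^2, χ_{M3} = (x - 1)^4.

{M1, M2}: invariant factors x + 4, (x - 6)^2(x + 4).

{M3}: invariant factors x - 1, x - 1, (x - 1)^2.

Matrices are similar if and only if their invariant-factor lists agree; the partition into similarity classes is {M1, M2}, {M3}.

2 classes: {M1, M2}, {M3}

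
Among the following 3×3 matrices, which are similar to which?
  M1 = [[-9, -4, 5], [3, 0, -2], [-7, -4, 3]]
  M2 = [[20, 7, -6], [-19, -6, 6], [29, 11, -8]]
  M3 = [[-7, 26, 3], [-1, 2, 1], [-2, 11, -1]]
2 classes: {M1, M3}, {M2}

Characteristic polynomials: χ_{M1} = (x + 2)^3, χ_{M2} = (x - 4)(x - 1)^2, χ_{M3} = (x + 2)^3.

{M1, M3}: invariant factors (x + 2)^3.

{M2}: invariant factors (x - 4)(x - 1)^2.

Matrices are similar if and only if their invariant-factor lists agree; the partition into similarity classes is {M1, M3}, {M2}.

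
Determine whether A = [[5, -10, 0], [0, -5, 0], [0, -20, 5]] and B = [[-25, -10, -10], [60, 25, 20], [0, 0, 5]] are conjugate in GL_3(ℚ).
Yes.

Two matrices over a field are similar if and only if they have the same invariant factors.

Both A and B have characteristic polynomial (x - 5)^2(x + 5) and minimal polynomial (x - 5)(x + 5). Computing further, both have invariant factors x - 5, (x - 5)(x + 5). Hence A and B are similar.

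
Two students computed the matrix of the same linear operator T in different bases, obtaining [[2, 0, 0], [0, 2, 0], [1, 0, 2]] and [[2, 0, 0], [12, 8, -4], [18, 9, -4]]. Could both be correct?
Two matrices over a field are similar if and only if they have the same invariant factors.

Both A and B have characteristic polynomial (x - 2)^3 and minimal polynomial (x - 2)^2. Computing further, both have invariant factors x - 2, (x - 2)^2. Hence A and B are similar.

Yes.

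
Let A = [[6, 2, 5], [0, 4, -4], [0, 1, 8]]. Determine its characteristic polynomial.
χ_A(x) = (x - 6)^3

xI - A = [[x - 6, -2, -5], [0, x - 4, 4], [0, -1, x - 8]].

Expanding det(xI - A) along the first row:
det(xI - A) = + (x - 6)·det([[x - 4, 4], [-1, x - 8]]) - (-2)·det([[0, 4], [0, x - 8]]) + (-5)·det([[0, x - 4], [0, -1]]).

Evaluating gives χ_A(x) = x^3 - 18x^2 + 108x - 216 = (x - 6)^3.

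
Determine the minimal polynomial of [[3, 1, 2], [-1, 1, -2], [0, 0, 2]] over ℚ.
The characteristic polynomial factors as (x - 2)^3. The minimal polynomial is ∏(x - λ)^{k_λ} where k_λ is the size of the largest Jordan block at λ.

For λ = 2: rank(A - 2I) = 1, and the largest Jordan block has size 2 (the smallest k with rank((A - 2I)^k) = rank((A - 2I)^(k+1))).

So m_A(x) = (x - 2)^2.

m_A(x) = (x - 2)^2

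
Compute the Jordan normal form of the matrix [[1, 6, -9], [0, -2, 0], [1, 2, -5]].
J = [[-2, 1, 0], [0, -2, 0], [0, 0, -2]]

The characteristic polynomial is det(xI - A) = (x + 2)^3, so the eigenvalues are -2 (algebraic multiplicity 3).

For λ = -2: rank(A + 2I) = 1, rank((A + 2I)^2) = 0. The eigenspace has dimension 3 - 1 = 2, so there are 2 Jordan blocks; the rank sequence gives block sizes [2, 1].

Assembling the blocks gives the Jordan form J above.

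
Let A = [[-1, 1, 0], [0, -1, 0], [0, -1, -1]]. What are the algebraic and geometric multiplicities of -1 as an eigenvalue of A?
The characteristic polynomial is (x + 1)^3, so the factor x + 1 appears with exponent 3: the algebraic multiplicity is 3.

rank(A + I) = 1, so the eigenspace has dimension 3 - 1 = 2: the geometric multiplicity is 2.

Since 2 < 3, A is not diagonalizable.

algebraic multiplicity 3, geometric multiplicity 2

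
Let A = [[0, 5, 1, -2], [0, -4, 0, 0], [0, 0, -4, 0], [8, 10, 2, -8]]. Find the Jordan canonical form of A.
J = [[-4, 1, 0, 0], [0, -4, 0, 0], [0, 0, -4, 0], [0, 0, 0, -4]]

The characteristic polynomial is det(xI - A) = (x + 4)^4, so the eigenvalues are -4 (algebraic multiplicity 4).

For λ = -4: rank(A + 4I) = 1, rank((A + 4I)^2) = 0. The eigenspace has dimension 4 - 1 = 3, so there are 3 Jordan blocks; the rank sequence gives block sizes [2, 1, 1].

Assembling the blocks gives the Jordan form J above.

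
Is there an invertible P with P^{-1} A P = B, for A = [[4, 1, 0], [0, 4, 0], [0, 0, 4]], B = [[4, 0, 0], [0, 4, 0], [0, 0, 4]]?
Both have characteristic polynomial (x - 4)^3, but the minimal polynomial of A is (x - 4)^2 while the minimal polynomial of B is x - 4. The minimal polynomial is a similarity invariant, so A and B are not similar.

No.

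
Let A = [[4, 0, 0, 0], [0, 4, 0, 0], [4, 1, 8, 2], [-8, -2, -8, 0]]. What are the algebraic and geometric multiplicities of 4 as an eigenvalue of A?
algebraic multiplicity 4, geometric multiplicity 3

The characteristic polynomial is (x - 4)^4, so the factor x - 4 appears with exponent 4: the algebraic multiplicity is 4.

rank(A - 4I) = 1, so the eigenspace has dimension 4 - 1 = 3: the geometric multiplicity is 3.

Since 3 < 4, A is not diagonalizable.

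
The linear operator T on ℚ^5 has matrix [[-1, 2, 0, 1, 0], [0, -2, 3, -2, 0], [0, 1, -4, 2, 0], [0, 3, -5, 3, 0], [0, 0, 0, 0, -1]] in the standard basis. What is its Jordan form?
The characteristic polynomial is det(xI - A) = (x + 1)^5, so the eigenvalues are -1 (algebraic multiplicity 5).

For λ = -1: rank(A + I) = 2, rank((A + I)^2) = 1, rank((A + I)^3) = 0. The eigenspace has dimension 5 - 2 = 3, so there are 3 Jordan blocks; the rank sequence gives block sizes [3, 1, 1].

Assembling the blocks gives the Jordan form J above.

J = [[-1, 1, 0, 0, 0], [0, -1, 1, 0, 0], [0, 0, -1, 0, 0], [0, 0, 0, -1, 0], [0, 0, 0, 0, -1]]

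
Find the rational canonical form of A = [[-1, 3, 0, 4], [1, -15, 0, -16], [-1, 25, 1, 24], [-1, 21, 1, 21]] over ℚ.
R = [[0, 0, 0, -12], [1, 0, 0, -16], [0, 1, 0, 3], [0, 0, 1, 6]]

The invariant factors of A (the non-unit diagonal entries of the Smith normal form of xI - A over ℚ[x]) are (x - 6)(x - 2)(x + 1)^2, each dividing the next. The characteristic polynomial is their product, (x - 6)(x - 2)(x + 1)^2.

The rational canonical form is the block-diagonal matrix of companion matrices C(f_i):
R = [[0, 0, 0, -12], [1, 0, 0, -16], [0, 1, 0, 3], [0, 0, 1, 6]].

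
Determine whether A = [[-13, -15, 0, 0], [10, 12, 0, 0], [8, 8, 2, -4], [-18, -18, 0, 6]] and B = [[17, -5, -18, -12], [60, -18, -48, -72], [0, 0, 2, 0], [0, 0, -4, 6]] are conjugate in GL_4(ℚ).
Yes.

Two matrices over a field are similar if and only if they have the same invariant factors.

Both A and B have characteristic polynomial (x - 6)(x - 2)^2(x + 3) and minimal polynomial (x - 6)(x - 2)(x + 3). Computing further, both have invariant factors x - 2, (x - 6)(x - 2)(x + 3). Hence A and B are similar.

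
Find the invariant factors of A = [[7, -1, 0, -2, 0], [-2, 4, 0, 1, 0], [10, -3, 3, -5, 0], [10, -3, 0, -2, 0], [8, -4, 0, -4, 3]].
x - 3, x - 3, (x - 3)^3

The Jordan structure of A has elementary divisors (x - 3)^3, (x - 3), (x - 3). Arranging the block sizes at each eigenvalue in decreasing order and taking row products gives the invariant factors.

Invariant factors (smallest first, each dividing the next): x - 3, x - 3, (x - 3)^3.

Check: the last factor (x - 3)^3 is the minimal polynomial, and the product (x - 3)^5 is the characteristic polynomial.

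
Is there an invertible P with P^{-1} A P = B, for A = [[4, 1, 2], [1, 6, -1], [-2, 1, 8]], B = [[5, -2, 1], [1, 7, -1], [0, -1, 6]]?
Two matrices over a field are similar if and only if they have the same invariant factors.

Both A and B have characteristic polynomial (x - 6)^3 and minimal polynomial (x - 6)^3. Computing further, both have invariant factors (x - 6)^3. Hence A and B are similar.

Yes.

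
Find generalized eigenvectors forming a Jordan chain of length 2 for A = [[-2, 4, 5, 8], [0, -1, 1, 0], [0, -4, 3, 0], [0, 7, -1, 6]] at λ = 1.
v_1 = [[1, 0, 1, 0]]^T, v_2 = [[2, 1, 2, -1]]^T

We seek v_1 ∈ ker((A - I)^2) \ ker(A - I), then set v_{i+1} = (A - I) v_i.

One such chain is v_1 = [[1, 0, 1, 0]]^T, v_2 = [[2, 1, 2, -1]]^T. Check: (A - I) v_2 = [[0, 0, 0, 0]]^T = 0.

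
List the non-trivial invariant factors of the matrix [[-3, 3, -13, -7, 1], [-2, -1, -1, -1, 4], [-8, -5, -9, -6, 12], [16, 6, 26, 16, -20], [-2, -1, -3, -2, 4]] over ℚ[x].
x - 2, (x - 2)^3(x + 1)

The Jordan structure of A has elementary divisors (x + 1), (x - 2)^3, (x - 2). Arranging the block sizes at each eigenvalue in decreasing order and taking row products gives the invariant factors.

Invariant factors (smallest first, each dividing the next): x - 2, (x - 2)^3(x + 1).

Check: the last factor (x - 2)^3(x + 1) is the minimal polynomial, and the product (x - 2)^4(x + 1) is the characteristic polynomial.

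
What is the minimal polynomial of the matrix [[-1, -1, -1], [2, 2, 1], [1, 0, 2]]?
m_A(x) = (x - 1)^3

The characteristic polynomial factors as (x - 1)^3. The minimal polynomial is ∏(x - λ)^{k_λ} where k_λ is the size of the largest Jordan block at λ.

For λ = 1: rank(A - I) = 2, and the largest Jordan block has size 3 (the smallest k with rank((A - I)^k) = rank((A - I)^(k+1))).

So m_A(x) = (x - 1)^3.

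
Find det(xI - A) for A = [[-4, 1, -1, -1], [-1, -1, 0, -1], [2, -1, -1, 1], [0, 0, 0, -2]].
xI - A = [[x + 4, -1, 1, 1], [1, x + 1, 0, 1], [-2, 1, x + 1, -1], [0, 0, 0, x + 2]].

Expanding det(xI - A) along the first row:
det(xI - A) = + (x + 4)·det([[x + 1, 0, 1], [1, x + 1, -1], [0, 0, x + 2]]) - (-1)·det([[1, 0, 1], [-2, x + 1, -1], [0, 0, x + 2]]) + (1)·det([[1, x + 1, 1], [-2, 1, -1], [0, 0, x + 2]]) - (1)·det([[1, x + 1, 0], [-2, 1, x + 1], [0, 0, 0]]).

Evaluating gives χ_A(x) = x^4 + 8x^3 + 24x^2 + 32x + 16 = (x + 2)^4.

χ_A(x) = (x + 2)^4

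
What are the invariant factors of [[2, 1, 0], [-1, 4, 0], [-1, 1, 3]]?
x - 3, (x - 3)^2

The Jordan structure of A has elementary divisors (x - 3)^2, (x - 3). Arranging the block sizes at each eigenvalue in decreasing order and taking row products gives the invariant factors.

Invariant factors (smallest first, each dividing the next): x - 3, (x - 3)^2.

Check: the last factor (x - 3)^2 is the minimal polynomial, and the product (x - 3)^3 is the characteristic polynomial.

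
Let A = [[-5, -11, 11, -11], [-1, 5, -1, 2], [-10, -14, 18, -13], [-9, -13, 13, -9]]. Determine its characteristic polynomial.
χ_A(x) = (x - 6)(x - 4)^2(x + 5)

xI - A = [[x + 5, 11, -11, 11], [1, x - 5, 1, -2], [10, 14, x - 18, 13], [9, 13, -13, x + 9]].

Expanding det(xI - A) along the first row:
det(xI - A) = + (x + 5)·det([[x - 5, 1, -2], [14, x - 18, 13], [13, -13, x + 9]]) - (11)·det([[1, 1, -2], [10, x - 18, 13], [9, -13, x + 9]]) + (-11)·det([[1, x - 5, -2], [10, 14, 13], [9, 13, x + 9]]) - (11)·det([[1, x - 5, 1], [10, 14, x - 18], [9, 13, -13]]).

Evaluating gives χ_A(x) = x^4 - 9x^3 - 6x^2 + 224x - 480 = (x - 6)(x - 4)^2(x + 5).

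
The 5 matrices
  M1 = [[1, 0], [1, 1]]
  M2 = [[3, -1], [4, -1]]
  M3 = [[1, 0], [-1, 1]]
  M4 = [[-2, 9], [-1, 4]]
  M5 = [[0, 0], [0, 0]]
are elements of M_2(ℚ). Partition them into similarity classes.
2 classes: {M1, M2, M3, M4}, {M5}

Characteristic polynomials: χ_{M1} = (x - 1)^2, χ_{M2} = (x - 1)^2, χ_{M3} = (x - 1)^2, χ_{M4} = (x - 1)^2, χ_{M5} = x^2.

{M1, M2, M3, M4}: invariant factors (x - 1)^2.

{M5}: invariant factors x, x.

Matrices are similar if and only if their invariant-factor lists agree; the partition into similarity classes is {M1, M2, M3, M4}, {M5}.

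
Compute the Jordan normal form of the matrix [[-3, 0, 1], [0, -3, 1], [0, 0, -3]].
The characteristic polynomial is det(xI - A) = (x + 3)^3, so the eigenvalues are -3 (algebraic multiplicity 3).

For λ = -3: rank(A + 3I) = 1, rank((A + 3I)^2) = 0. The eigenspace has dimension 3 - 1 = 2, so there are 2 Jordan blocks; the rank sequence gives block sizes [2, 1].

Assembling the blocks gives the Jordan form J above.

J = [[-3, 1, 0], [0, -3, 0], [0, 0, -3]]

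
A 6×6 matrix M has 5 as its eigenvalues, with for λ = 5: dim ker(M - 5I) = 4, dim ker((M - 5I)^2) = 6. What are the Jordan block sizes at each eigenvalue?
λ = 5: successive nullity increments [4, 2] count blocks of size ≥ k; block sizes are [2, 2, 1, 1].

Jordan blocks: (5, 2), (5, 2), (5, 1), (5, 1)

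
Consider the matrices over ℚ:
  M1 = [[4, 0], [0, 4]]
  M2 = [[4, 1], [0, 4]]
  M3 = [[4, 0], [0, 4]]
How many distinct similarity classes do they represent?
Characteristic polynomials: χ_{M1} = (x - 4)^2, χ_{M2} = (x - 4)^2, χ_{M3} = (x - 4)^2.

{M1, M3}: invariant factors x - 4, x - 4.

{M2}: invariant factors (x - 4)^2.

Matrices are similar if and only if their invariant-factor lists agree; the partition into similarity classes is {M1, M3}, {M2}.

2 classes: {M1, M3}, {M2}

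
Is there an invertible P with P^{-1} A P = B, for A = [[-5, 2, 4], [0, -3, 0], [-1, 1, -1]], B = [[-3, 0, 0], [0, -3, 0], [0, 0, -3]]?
No.

Both have characteristic polynomial (x + 3)^3, but the minimal polynomial of A is (x + 3)^2 while the minimal polynomial of B is x + 3. The minimal polynomial is a similarity invariant, so A and B are not similar.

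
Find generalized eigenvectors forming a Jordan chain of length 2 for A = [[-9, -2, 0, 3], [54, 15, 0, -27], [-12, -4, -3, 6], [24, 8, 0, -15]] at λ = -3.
v_1 = [[0, 1, 0, 1]]^T, v_2 = [[1, -9, 2, -4]]^T

We seek v_1 ∈ ker((A + 3I)^2) \ ker(A + 3I), then set v_{i+1} = (A + 3I) v_i.

One such chain is v_1 = [[0, 1, 0, 1]]^T, v_2 = [[1, -9, 2, -4]]^T. Check: (A + 3I) v_2 = [[0, 0, 0, 0]]^T = 0.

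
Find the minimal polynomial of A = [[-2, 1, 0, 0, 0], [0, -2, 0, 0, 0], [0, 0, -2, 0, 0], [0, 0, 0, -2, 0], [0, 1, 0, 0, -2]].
m_A(x) = (x + 2)^2

The characteristic polynomial factors as (x + 2)^5. The minimal polynomial is ∏(x - λ)^{k_λ} where k_λ is the size of the largest Jordan block at λ.

For λ = -2: rank(A + 2I) = 1, and the largest Jordan block has size 2 (the smallest k with rank((A + 2I)^k) = rank((A + 2I)^(k+1))).

So m_A(x) = (x + 2)^2.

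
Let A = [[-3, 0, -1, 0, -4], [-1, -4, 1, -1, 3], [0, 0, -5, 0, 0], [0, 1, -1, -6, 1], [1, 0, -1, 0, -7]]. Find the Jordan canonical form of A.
The characteristic polynomial is det(xI - A) = (x + 5)^5, so the eigenvalues are -5 (algebraic multiplicity 5).

For λ = -5: rank(A + 5I) = 3, rank((A + 5I)^2) = 1, rank((A + 5I)^3) = 0. The eigenspace has dimension 5 - 3 = 2, so there are 2 Jordan blocks; the rank sequence gives block sizes [3, 2].

Assembling the blocks gives the Jordan form J above.

J = [[-5, 1, 0, 0, 0], [0, -5, 1, 0, 0], [0, 0, -5, 0, 0], [0, 0, 0, -5, 1], [0, 0, 0, 0, -5]]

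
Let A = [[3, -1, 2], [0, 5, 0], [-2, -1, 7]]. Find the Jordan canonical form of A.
The characteristic polynomial is det(xI - A) = (x - 5)^3, so the eigenvalues are 5 (algebraic multiplicity 3).

For λ = 5: rank(A - 5I) = 1, rank((A - 5I)^2) = 0. The eigenspace has dimension 3 - 1 = 2, so there are 2 Jordan blocks; the rank sequence gives block sizes [2, 1].

Assembling the blocks gives the Jordan form J above.

J = [[5, 1, 0], [0, 5, 0], [0, 0, 5]]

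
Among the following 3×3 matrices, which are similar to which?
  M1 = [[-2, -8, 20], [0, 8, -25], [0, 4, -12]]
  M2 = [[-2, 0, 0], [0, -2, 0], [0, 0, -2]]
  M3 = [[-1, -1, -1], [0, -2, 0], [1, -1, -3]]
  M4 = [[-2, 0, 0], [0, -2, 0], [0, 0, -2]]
Characteristic polynomials: χ_{M1} = (x + 2)^3, χ_{M2} = (x + 2)^3, χ_{M3} = (x + 2)^3, χ_{M4} = (x + 2)^3.

{M1, M3}: invariant factors x + 2, (x + 2)^2.

{M2, M4}: invariant factors x + 2, x + 2, x + 2.

Matrices are similar if and only if their invariant-factor lists agree; the partition into similarity classes is {M1, M3}, {M2, M4}.

2 classes: {M1, M3}, {M2, M4}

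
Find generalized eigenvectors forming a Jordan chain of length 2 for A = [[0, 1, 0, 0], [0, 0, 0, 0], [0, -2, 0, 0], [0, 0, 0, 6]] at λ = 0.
We seek v_1 ∈ ker(A^2) \ ker(A), then set v_{i+1} = A v_i.

One such chain is v_1 = [[0, 1, 0, 0]]^T, v_2 = [[1, 0, -2, 0]]^T. Check: A v_2 = [[0, 0, 0, 0]]^T = 0.

v_1 = [[0, 1, 0, 0]]^T, v_2 = [[1, 0, -2, 0]]^T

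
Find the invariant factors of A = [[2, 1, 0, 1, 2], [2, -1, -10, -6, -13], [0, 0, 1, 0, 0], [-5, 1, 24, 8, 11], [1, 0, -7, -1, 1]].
The Jordan structure of A has elementary divisors (x - 1)^2, (x - 1), (x - 4)^2. Arranging the block sizes at each eigenvalue in decreasing order and taking row products gives the invariant factors.

Invariant factors (smallest first, each dividing the next): x - 1, (x - 4)^2(x - 1)^2.

Check: the last factor (x - 4)^2(x - 1)^2 is the minimal polynomial, and the product (x - 4)^2(x - 1)^3 is the characteristic polynomial.

x - 1, (x - 4)^2(x - 1)^2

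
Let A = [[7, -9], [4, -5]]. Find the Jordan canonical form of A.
J = [[1, 1], [0, 1]]

The characteristic polynomial is det(xI - A) = (x - 1)^2, so the eigenvalues are 1 (algebraic multiplicity 2).

For λ = 1: rank(A - I) = 1, rank((A - I)^2) = 0. The eigenspace has dimension 2 - 1 = 1, so there is 1 Jordan block; the rank sequence gives block sizes [2].

Assembling the blocks gives the Jordan form J above.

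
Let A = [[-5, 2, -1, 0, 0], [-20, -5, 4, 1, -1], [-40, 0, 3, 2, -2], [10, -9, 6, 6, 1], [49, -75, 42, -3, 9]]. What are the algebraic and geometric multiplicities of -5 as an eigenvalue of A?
The characteristic polynomial is (x - 6)^3(x + 5)^2, so the factor x + 5 appears with exponent 2: the algebraic multiplicity is 2.

rank(A + 5I) = 4, so the eigenspace has dimension 5 - 4 = 1: the geometric multiplicity is 1.

Since 1 < 2, A is not diagonalizable.

algebraic multiplicity 2, geometric multiplicity 1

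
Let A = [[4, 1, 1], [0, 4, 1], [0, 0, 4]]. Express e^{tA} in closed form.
A has Jordan form J = [[4, 1, 0], [0, 4, 1], [0, 0, 4]] with A = PJP^{-1}, so e^{tA} = P e^{tJ} P^{-1}.

For a Jordan block J_k(λ), e^{tJ_k(λ)} = e^{λt} · (I + tN + t^2 N^2/2! + ... + t^{k-1} N^{k-1}/(k-1)!) where N is the nilpotent superdiagonal part.

Assembling the blocks and conjugating back gives the entries of e^{tA} as shown above.

e^{tA} = [[e^{4*t}, t*e^{4*t}, t*(t + 2)*e^{4*t}/2], [0, e^{4*t}, t*e^{4*t}], [0, 0, e^{4*t}]]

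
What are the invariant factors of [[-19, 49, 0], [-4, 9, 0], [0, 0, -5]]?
The Jordan structure of A has elementary divisors (x + 5)^2, (x + 5). Arranging the block sizes at each eigenvalue in decreasing order and taking row products gives the invariant factors.

Invariant factors (smallest first, each dividing the next): x + 5, (x + 5)^2.

Check: the last factor (x + 5)^2 is the minimal polynomial, and the product (x + 5)^3 is the characteristic polynomial.

x + 5, (x + 5)^2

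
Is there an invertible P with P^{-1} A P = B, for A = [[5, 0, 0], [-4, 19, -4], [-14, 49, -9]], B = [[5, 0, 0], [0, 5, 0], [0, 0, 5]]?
Both have characteristic polynomial (x - 5)^3, but the minimal polynomial of A is (x - 5)^2 while the minimal polynomial of B is x - 5. The minimal polynomial is a similarity invariant, so A and B are not similar.

No.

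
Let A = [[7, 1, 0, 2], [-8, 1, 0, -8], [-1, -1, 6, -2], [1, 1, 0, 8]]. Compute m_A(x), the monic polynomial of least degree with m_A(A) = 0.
The characteristic polynomial factors as (x - 6)^2(x - 5)^2. The minimal polynomial is ∏(x - λ)^{k_λ} where k_λ is the size of the largest Jordan block at λ.

For λ = 5: rank(A - 5I) = 3, and the largest Jordan block has size 2 (the smallest k with rank((A - 5I)^k) = rank((A - 5I)^(k+1))).
For λ = 6: rank(A - 6I) = 2, and the largest Jordan block has size 1 (the smallest k with rank((A - 6I)^k) = rank((A - 6I)^(k+1))).

So m_A(x) = (x - 6)(x - 5)^2.

m_A(x) = (x - 6)(x - 5)^2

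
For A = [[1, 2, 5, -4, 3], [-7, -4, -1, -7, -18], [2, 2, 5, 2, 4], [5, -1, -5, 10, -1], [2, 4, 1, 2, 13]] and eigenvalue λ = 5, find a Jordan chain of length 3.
v_1 = [[0, -6, 1, 0, 3]]^T, v_2 = [[2, -1, 0, -2, 1]]^T, v_3 = [[1, -9, 2, 0, 4]]^T

We seek v_1 ∈ ker((A - 5I)^3) \ ker((A - 5I)^2), then set v_{i+1} = (A - 5I) v_i.

One such chain is v_1 = [[0, -6, 1, 0, 3]]^T, v_2 = [[2, -1, 0, -2, 1]]^T, v_3 = [[1, -9, 2, 0, 4]]^T. Check: (A - 5I) v_3 = [[0, 0, 0, 0, 0]]^T = 0.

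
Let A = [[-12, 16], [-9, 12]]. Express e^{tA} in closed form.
A has Jordan form J = [[0, 1], [0, 0]] with A = PJP^{-1}, so e^{tA} = P e^{tJ} P^{-1}.

For a Jordan block J_k(λ), e^{tJ_k(λ)} = e^{λt} · (I + tN + t^2 N^2/2! + ... + t^{k-1} N^{k-1}/(k-1)!) where N is the nilpotent superdiagonal part.

Assembling the blocks and conjugating back gives the entries of e^{tA} as shown above.

e^{tA} = [[1 - 12*t, 16*t], [-9*t, 12*t + 1]]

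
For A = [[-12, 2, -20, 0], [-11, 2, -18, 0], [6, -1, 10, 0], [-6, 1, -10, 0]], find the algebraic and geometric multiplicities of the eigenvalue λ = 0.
The characteristic polynomial is x^4, so the factor x appears with exponent 4: the algebraic multiplicity is 4.

rank(A) = 2, so the eigenspace has dimension 4 - 2 = 2: the geometric multiplicity is 2.

Since 2 < 4, A is not diagonalizable.

algebraic multiplicity 4, geometric multiplicity 2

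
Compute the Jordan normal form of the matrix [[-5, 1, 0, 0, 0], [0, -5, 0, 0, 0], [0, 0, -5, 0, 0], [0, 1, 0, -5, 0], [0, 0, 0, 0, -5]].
The characteristic polynomial is det(xI - A) = (x + 5)^5, so the eigenvalues are -5 (algebraic multiplicity 5).

For λ = -5: rank(A + 5I) = 1, rank((A + 5I)^2) = 0. The eigenspace has dimension 5 - 1 = 4, so there are 4 Jordan blocks; the rank sequence gives block sizes [2, 1, 1, 1].

Assembling the blocks gives the Jordan form J above.

J = [[-5, 1, 0, 0, 0], [0, -5, 0, 0, 0], [0, 0, -5, 0, 0], [0, 0, 0, -5, 0], [0, 0, 0, 0, -5]]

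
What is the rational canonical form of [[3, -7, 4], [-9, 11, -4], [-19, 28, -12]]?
R = [[0, 0, -8], [1, 0, 10], [0, 1, 2]]

The invariant factors of A (the non-unit diagonal entries of the Smith normal form of xI - A over ℚ[x]) are (x - 4)(x^2 + 2x - 2), each dividing the next. The characteristic polynomial is their product, (x - 4)(x^2 + 2x - 2).

The rational canonical form is the block-diagonal matrix of companion matrices C(f_i):
R = [[0, 0, -8], [1, 0, 10], [0, 1, 2]].

Note the characteristic polynomial does not split into linear factors over ℚ, so A has no Jordan form over ℚ; the rational canonical form exists over any field.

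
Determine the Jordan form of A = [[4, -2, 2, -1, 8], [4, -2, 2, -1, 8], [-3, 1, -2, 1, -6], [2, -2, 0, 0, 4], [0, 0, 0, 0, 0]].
The characteristic polynomial is det(xI - A) = x^5, so the eigenvalues are 0 (algebraic multiplicity 5).

For λ = 0: rank(A) = 2, rank(A^2) = 0. The eigenspace has dimension 5 - 2 = 3, so there are 3 Jordan blocks; the rank sequence gives block sizes [2, 2, 1].

Assembling the blocks gives the Jordan form J above.

J = [[0, 1, 0, 0, 0], [0, 0, 0, 0, 0], [0, 0, 0, 1, 0], [0, 0, 0, 0, 0], [0, 0, 0, 0, 0]]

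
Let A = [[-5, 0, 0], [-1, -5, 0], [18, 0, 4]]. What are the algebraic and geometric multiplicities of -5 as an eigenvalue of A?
algebraic multiplicity 2, geometric multiplicity 1

The characteristic polynomial is (x - 4)(x + 5)^2, so the factor x + 5 appears with exponent 2: the algebraic multiplicity is 2.

rank(A + 5I) = 2, so the eigenspace has dimension 3 - 2 = 1: the geometric multiplicity is 1.

Since 1 < 2, A is not diagonalizable.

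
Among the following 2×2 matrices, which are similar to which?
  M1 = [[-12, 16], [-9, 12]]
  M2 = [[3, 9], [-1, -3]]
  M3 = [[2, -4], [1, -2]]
1 class: {M1, M2, M3}

Characteristic polynomials: χ_{M1} = x^2, χ_{M2} = x^2, χ_{M3} = x^2.

{M1, M2, M3}: invariant factors x^2.

Matrices are similar if and only if their invariant-factor lists agree; the partition into similarity classes is {M1, M2, M3}.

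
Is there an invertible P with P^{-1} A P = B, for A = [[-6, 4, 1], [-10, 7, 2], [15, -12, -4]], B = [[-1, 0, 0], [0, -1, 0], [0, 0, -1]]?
Both have characteristic polynomial (x + 1)^3, but the minimal polynomial of A is (x + 1)^2 while the minimal polynomial of B is x + 1. The minimal polynomial is a similarity invariant, so A and B are not similar.

No.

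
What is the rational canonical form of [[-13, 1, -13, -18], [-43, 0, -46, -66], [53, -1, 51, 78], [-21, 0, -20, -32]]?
R = [[-2, 0, 0, 0], [0, 0, 0, -50], [0, 1, 0, -5], [0, 0, 1, 8]]

The invariant factors of A (the non-unit diagonal entries of the Smith normal form of xI - A over ℚ[x]) are x + 2, (x - 5)^2(x + 2), each dividing the next. The characteristic polynomial is their product, (x - 5)^2(x + 2)^2.

The rational canonical form is the block-diagonal matrix of companion matrices C(f_i):
R = [[-2, 0, 0, 0], [0, 0, 0, -50], [0, 1, 0, -5], [0, 0, 1, 8]].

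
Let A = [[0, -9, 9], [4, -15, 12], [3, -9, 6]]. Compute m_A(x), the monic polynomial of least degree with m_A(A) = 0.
m_A(x) = (x + 3)^2

The characteristic polynomial factors as (x + 3)^3. The minimal polynomial is ∏(x - λ)^{k_λ} where k_λ is the size of the largest Jordan block at λ.

For λ = -3: rank(A + 3I) = 1, and the largest Jordan block has size 2 (the smallest k with rank((A + 3I)^k) = rank((A + 3I)^(k+1))).

So m_A(x) = (x + 3)^2.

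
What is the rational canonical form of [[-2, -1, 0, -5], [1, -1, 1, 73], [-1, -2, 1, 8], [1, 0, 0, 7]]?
R = [[0, 0, 0, 60], [1, 0, 0, -59], [0, 1, 0, 7], [0, 0, 1, 5]]

The invariant factors of A (the non-unit diagonal entries of the Smith normal form of xI - A over ℚ[x]) are (x - 4)(x - 3)(x^2 + 2x - 5), each dividing the next. The characteristic polynomial is their product, (x - 4)(x - 3)(x^2 + 2x - 5).

The rational canonical form is the block-diagonal matrix of companion matrices C(f_i):
R = [[0, 0, 0, 60], [1, 0, 0, -59], [0, 1, 0, 7], [0, 0, 1, 5]].

Note the characteristic polynomial does not split into linear factors over ℚ, so A has no Jordan form over ℚ; the rational canonical form exists over any field.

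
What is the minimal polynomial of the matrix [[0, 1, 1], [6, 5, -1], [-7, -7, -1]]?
The characteristic polynomial factors as (x - 6)(x + 1)^2. The minimal polynomial is ∏(x - λ)^{k_λ} where k_λ is the size of the largest Jordan block at λ.

For λ = -1: rank(A + I) = 2, and the largest Jordan block has size 2 (the smallest k with rank((A + I)^k) = rank((A + I)^(k+1))).
For λ = 6: rank(A - 6I) = 2, and the largest Jordan block has size 1 (the smallest k with rank((A - 6I)^k) = rank((A - 6I)^(k+1))).

So m_A(x) = (x - 6)(x + 1)^2.

m_A(x) = (x - 6)(x + 1)^2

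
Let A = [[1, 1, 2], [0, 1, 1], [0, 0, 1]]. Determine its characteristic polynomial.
xI - A = [[x - 1, -1, -2], [0, x - 1, -1], [0, 0, x - 1]].

Expanding det(xI - A) along the first row:
det(xI - A) = + (x - 1)·det([[x - 1, -1], [0, x - 1]]) - (-1)·det([[0, -1], [0, x - 1]]) + (-2)·det([[0, x - 1], [0, 0]]).

Evaluating gives χ_A(x) = x^3 - 3x^2 + 3x - 1 = (x - 1)^3.

χ_A(x) = (x - 1)^3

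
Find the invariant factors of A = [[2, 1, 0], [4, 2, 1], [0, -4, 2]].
(x - 2)^3

The Jordan structure of A has elementary divisors (x - 2)^3. Arranging the block sizes at each eigenvalue in decreasing order and taking row products gives the invariant factors.

Invariant factors (smallest first, each dividing the next): (x - 2)^3.

Check: the last factor (x - 2)^3 is the minimal polynomial, and the product (x - 2)^3 is the characteristic polynomial.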